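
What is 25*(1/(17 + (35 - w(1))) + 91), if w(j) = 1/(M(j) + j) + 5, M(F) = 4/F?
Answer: 532475/234 ≈ 2275.5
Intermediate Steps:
w(j) = 5 + 1/(j + 4/j) (w(j) = 1/(4/j + j) + 5 = 1/(j + 4/j) + 5 = 5 + 1/(j + 4/j))
25*(1/(17 + (35 - w(1))) + 91) = 25*(1/(17 + (35 - (20 + 1*(1 + 5*1))/(4 + 1²))) + 91) = 25*(1/(17 + (35 - (20 + 1*(1 + 5))/(4 + 1))) + 91) = 25*(1/(17 + (35 - (20 + 1*6)/5)) + 91) = 25*(1/(17 + (35 - (20 + 6)/5)) + 91) = 25*(1/(17 + (35 - 26/5)) + 91) = 25*(1/(17 + 149/5) + 91) = 25*(1/(234/5) + 91) = 25*(5/234 + 91) = 25*(21299/234) = 532475/234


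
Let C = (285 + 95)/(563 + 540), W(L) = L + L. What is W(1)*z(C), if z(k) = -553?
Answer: -1106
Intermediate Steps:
W(L) = 2*L
C = 380/1103 ≈ 0.34451
W(1)*z(C) = (2*1)*(-553) = 2*(-553) = -1106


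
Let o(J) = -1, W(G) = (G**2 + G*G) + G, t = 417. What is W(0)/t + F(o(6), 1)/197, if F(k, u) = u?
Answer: 1/197 ≈ 0.0050761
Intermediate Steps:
W(G) = G + 2*G**2 (W(G) = (G**2 + G**2) + G = 2*G**2 + G = G + 2*G**2)
W(0)/t + F(o(6), 1)/197 = (0*(1 + 2*0))/417 + 1/197 = (0*(1 + 0))*(1/417) + 1*(1/197) = (0*1)*(1/417) + 1/197 = 0*(1/417) + 1/197 = 0 + 1/197 = 1/197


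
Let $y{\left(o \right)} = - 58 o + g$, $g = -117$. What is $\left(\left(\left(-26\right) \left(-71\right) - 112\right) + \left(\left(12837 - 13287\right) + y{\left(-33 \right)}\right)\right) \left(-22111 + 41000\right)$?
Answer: $58197009$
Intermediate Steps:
$y{\left(o \right)} = -117 - 58 o$ ($y{\left(o \right)} = - 58 o - 117 = -117 - 58 o$)
$\left(\left(\left(-26\right) \left(-71\right) - 112\right) + \left(\left(12837 - 13287\right) + y{\left(-33 \right)}\right)\right) \left(-22111 + 41000\right) = \left(\left(\left(-26\right) \left(-71\right) - 112\right) + \left(\left(12837 - 13287\right) - -1797\right)\right) \left(-22111 + 41000\right) = \left(\left(1846 - 112\right) + \left(-450 + \left(-117 + 1914\right)\right)\right) 18889 = \left(1734 + \left(-450 + 1797\right)\right) 18889 = \left(1734 + 1347\right) 18889 = 3081 \cdot 18889 = 58197009$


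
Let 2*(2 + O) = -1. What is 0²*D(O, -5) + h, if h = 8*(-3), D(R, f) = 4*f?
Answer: -24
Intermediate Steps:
O = -5/2 (O = -2 + (½)*(-1) = -2 - ½ = -5/2 ≈ -2.5000)
h = -24
0²*D(O, -5) + h = 0²*(4*(-5)) - 24 = 0*(-20) - 24 = 0 - 24 = -24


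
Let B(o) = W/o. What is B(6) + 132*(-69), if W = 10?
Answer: -27319/3 ≈ -9106.3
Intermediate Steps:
B(o) = 10/o
B(6) + 132*(-69) = 10/6 + 132*(-69) = 10*(⅙) - 9108 = 5/3 - 9108 = -27319/3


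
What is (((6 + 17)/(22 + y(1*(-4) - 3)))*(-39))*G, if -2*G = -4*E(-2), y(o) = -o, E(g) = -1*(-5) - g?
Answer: -12558/29 ≈ -433.03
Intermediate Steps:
E(g) = 5 - g
G = 14 (G = -(-2)*(5 - 1*(-2)) = -(-2)*(5 + 2) = -(-2)*7 = -½*(-28) = 14)
(((6 + 17)/(22 + y(1*(-4) - 3)))*(-39))*G = (((6 + 17)/(22 - (1*(-4) - 3)))*(-39))*14 = ((23/(22 - (-4 - 3)))*(-39))*14 = ((23/(22 - 1*(-7)))*(-39))*14 = ((23/(22 + 7))*(-39))*14 = ((23/29)*(-39))*14 = -897/29*14 = -12558/29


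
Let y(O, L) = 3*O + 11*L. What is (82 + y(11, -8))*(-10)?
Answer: -270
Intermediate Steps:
(82 + y(11, -8))*(-10) = (82 + (3*11 + 11*(-8)))*(-10) = (82 + (33 - 88))*(-10) = (82 - 55)*(-10) = 27*(-10) = -270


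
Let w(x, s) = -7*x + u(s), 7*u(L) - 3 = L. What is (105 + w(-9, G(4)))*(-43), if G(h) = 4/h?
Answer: -50740/7 ≈ -7248.6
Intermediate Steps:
u(L) = 3/7 + L/7
w(x, s) = 3/7 - 7*x + s/7 (w(x, s) = -7*x + (3/7 + s/7) = 3/7 - 7*x + s/7)
(105 + w(-9, G(4)))*(-43) = (105 + (3/7 - 7*(-9) + (4/4)/7))*(-43) = (105 + (3/7 + 63 + (4*(1/4))/7))*(-43) = (105 + (3/7 + 63 + (1/7)*1))*(-43) = (105 + (3/7 + 63 + 1/7))*(-43) = (105 + 445/7)*(-43) = (1180/7)*(-43) = -50740/7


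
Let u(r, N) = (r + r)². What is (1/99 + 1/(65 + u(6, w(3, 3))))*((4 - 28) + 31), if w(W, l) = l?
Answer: 196/1881 ≈ 0.10420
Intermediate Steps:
u(r, N) = 4*r² (u(r, N) = (2*r)² = 4*r²)
(1/99 + 1/(65 + u(6, w(3, 3))))*((4 - 28) + 31) = (1/99 + 1/(65 + 4*6²))*((4 - 28) + 31) = (1/99 + 1/(65 + 4*36))*(-24 + 31) = (1/99 + 1/(65 + 144))*7 = (1/99 + 1/209)*7 = (28/1881)*7 = 196/1881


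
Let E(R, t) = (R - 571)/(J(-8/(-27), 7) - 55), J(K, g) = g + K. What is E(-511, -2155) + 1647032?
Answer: 1060703215/644 ≈ 1.6471e+6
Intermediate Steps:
J(K, g) = K + g
E(R, t) = 15417/1288 - 27*R/1288 (E(R, t) = (R - 571)/((-8/(-27) + 7) - 55) = (-571 + R)/((-8*(-1/27) + 7) - 55) = (-571 + R)/((8/27 + 7) - 55) = (-571 + R)/(197/27 - 55) = (-571 + R)/(-1288/27) = (-571 + R)*(-27/1288) = 15417/1288 - 27*R/1288)
E(-511, -2155) + 1647032 = (15417/1288 - 27/1288*(-511)) + 1647032 = (15417/1288 + 1971/184) + 1647032 = 14607/644 + 1647032 = 1060703215/644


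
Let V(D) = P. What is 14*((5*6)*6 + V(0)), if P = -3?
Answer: 2478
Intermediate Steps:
V(D) = -3
14*((5*6)*6 + V(0)) = 14*((5*6)*6 - 3) = 14*(30*6 - 3) = 14*(180 - 3) = 14*177 = 2478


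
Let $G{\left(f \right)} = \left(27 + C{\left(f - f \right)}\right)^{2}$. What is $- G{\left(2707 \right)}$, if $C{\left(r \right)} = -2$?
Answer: $-625$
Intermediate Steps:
$G{\left(f \right)} = 625$ ($G{\left(f \right)} = \left(27 - 2\right)^{2} = 25^{2} = 625$)
$- G{\left(2707 \right)} = \left(-1\right) 625 = -625$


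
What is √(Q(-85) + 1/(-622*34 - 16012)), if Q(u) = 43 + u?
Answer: I*√14499098090/18580 ≈ 6.4807*I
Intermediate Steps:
√(Q(-85) + 1/(-622*34 - 16012)) = √((43 - 85) + 1/(-622*34 - 16012)) = √(-42 + 1/(-21148 - 16012)) = √(-42 + 1/(-37160)) = √(-42 - 1/37160) = √(-1560721/37160) = I*√14499098090/18580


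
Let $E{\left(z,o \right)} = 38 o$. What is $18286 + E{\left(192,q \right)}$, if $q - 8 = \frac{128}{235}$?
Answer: $\frac{4373514}{235} \approx 18611.0$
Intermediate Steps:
$q = \frac{2008}{235}$ ($q = 8 + \frac{128}{235} = \frac{2008}{235} \approx 8.5447$)
$18286 + E{\left(192,q \right)} = 18286 + 38 \cdot \frac{2008}{235} = 18286 + \frac{76304}{235} = \frac{4373514}{235}$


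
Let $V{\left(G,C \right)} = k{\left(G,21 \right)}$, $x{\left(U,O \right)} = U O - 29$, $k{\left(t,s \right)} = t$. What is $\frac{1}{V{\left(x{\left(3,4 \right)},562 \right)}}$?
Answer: $- \frac{1}{17} \approx -0.058824$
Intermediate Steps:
$x{\left(U,O \right)} = -29 + O U$ ($x{\left(U,O \right)} = O U - 29 = -29 + O U$)
$V{\left(G,C \right)} = G$
$\frac{1}{V{\left(x{\left(3,4 \right)},562 \right)}} = \frac{1}{-29 + 4 \cdot 3} = \frac{1}{-29 + 12} = \frac{1}{-17} = - \frac{1}{17}$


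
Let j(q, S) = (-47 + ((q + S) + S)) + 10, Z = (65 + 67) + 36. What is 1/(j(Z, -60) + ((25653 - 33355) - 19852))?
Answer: -1/27543 ≈ -3.6307e-5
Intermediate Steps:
Z = 168 (Z = 132 + 36 = 168)
j(q, S) = -37 + q + 2*S (j(q, S) = (-47 + ((S + q) + S)) + 10 = (-47 + (q + 2*S)) + 10 = (-47 + q + 2*S) + 10 = -37 + q + 2*S)
1/(j(Z, -60) + ((25653 - 33355) - 19852)) = 1/((-37 + 168 + 2*(-60)) + ((25653 - 33355) - 19852)) = 1/((-37 + 168 - 120) + (-7702 - 19852)) = 1/(11 - 27554) = 1/(-27543) = -1/27543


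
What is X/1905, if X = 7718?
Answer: 7718/1905 ≈ 4.0514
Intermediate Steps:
X/1905 = 7718/1905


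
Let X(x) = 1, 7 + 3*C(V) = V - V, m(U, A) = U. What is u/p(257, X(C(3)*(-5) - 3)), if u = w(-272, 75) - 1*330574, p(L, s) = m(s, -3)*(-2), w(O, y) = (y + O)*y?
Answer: 345349/2 ≈ 1.7267e+5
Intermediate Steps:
C(V) = -7/3 (C(V) = -7/3 + (V - V)/3 = -7/3 + (1/3)*0 = -7/3 + 0 = -7/3)
w(O, y) = y*(O + y) (w(O, y) = (O + y)*y = y*(O + y))
p(L, s) = -2*s (p(L, s) = s*(-2) = -2*s)
u = -345349 (u = 75*(-272 + 75) - 1*330574 = 75*(-197) - 330574 = -14775 - 330574 = -345349)
u/p(257, X(C(3)*(-5) - 3)) = -345349/((-2*1)) = -345349/(-2) = -345349*(-1/2) = 345349/2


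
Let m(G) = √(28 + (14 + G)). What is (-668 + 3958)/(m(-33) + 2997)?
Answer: 329/300 ≈ 1.0967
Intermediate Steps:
m(G) = √(42 + G)
(-668 + 3958)/(m(-33) + 2997) = (-668 + 3958)/(√(42 - 33) + 2997) = 3290/(√9 + 2997) = 3290/(3 + 2997) = 3290/3000 = 3290*(1/3000) = 329/300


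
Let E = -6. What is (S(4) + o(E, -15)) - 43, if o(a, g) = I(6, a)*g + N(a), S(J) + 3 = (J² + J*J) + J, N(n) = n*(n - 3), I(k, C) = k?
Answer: -46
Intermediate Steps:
N(n) = n*(-3 + n)
S(J) = -3 + J + 2*J² (S(J) = -3 + ((J² + J*J) + J) = -3 + ((J² + J²) + J) = -3 + (2*J² + J) = -3 + (J + 2*J²) = -3 + J + 2*J²)
o(a, g) = 6*g + a*(-3 + a)
(S(4) + o(E, -15)) - 43 = ((-3 + 4 + 2*4²) + (6*(-15) - 6*(-3 - 6))) - 43 = ((-3 + 4 + 2*16) + (-90 - 6*(-9))) - 43 = ((-3 + 4 + 32) + (-90 + 54)) - 43 = (33 - 36) - 43 = -3 - 43 = -46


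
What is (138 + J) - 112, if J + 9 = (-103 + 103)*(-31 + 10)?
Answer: 17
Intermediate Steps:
J = -9 (J = -9 + (-103 + 103)*(-31 + 10) = -9 + 0*(-21) = -9 + 0 = -9)
(138 + J) - 112 = (138 - 9) - 112 = 129 - 112 = 17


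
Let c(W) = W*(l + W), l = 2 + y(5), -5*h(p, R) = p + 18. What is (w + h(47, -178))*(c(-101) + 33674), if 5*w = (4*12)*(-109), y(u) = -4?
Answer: -233475869/5 ≈ -4.6695e+7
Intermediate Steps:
h(p, R) = -18/5 - p/5 (h(p, R) = -(p + 18)/5 = -(18 + p)/5 = -18/5 - p/5)
l = -2 (l = 2 - 4 = -2)
c(W) = W*(-2 + W)
w = -5232/5 (w = ((4*12)*(-109))/5 = (48*(-109))/5 = (⅕)*(-5232) = -5232/5 ≈ -1046.4)
(w + h(47, -178))*(c(-101) + 33674) = (-5232/5 + (-18/5 - ⅕*47))*(-101*(-2 - 101) + 33674) = (-5232/5 + (-18/5 - 47/5))*(-101*(-103) + 33674) = (-5232/5 - 13)*(10403 + 33674) = -5297/5*44077 = -233475869/5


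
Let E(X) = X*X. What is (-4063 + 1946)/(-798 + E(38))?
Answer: -2117/646 ≈ -3.2771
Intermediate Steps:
E(X) = X²
(-4063 + 1946)/(-798 + E(38)) = (-4063 + 1946)/(-798 + 38²) = -2117/(-798 + 1444) = -2117/646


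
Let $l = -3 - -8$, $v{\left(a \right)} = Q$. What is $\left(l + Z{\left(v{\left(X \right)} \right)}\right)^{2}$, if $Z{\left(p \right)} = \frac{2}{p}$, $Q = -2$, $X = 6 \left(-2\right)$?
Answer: $16$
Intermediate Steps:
$X = -12$
$v{\left(a \right)} = -2$
$l = 5$ ($l = -3 + 8 = 5$)
$\left(l + Z{\left(v{\left(X \right)} \right)}\right)^{2} = \left(5 + \frac{2}{-2}\right)^{2} = \left(5 + 2 \left(- \frac{1}{2}\right)\right)^{2} = \left(5 - 1\right)^{2} = 4^{2} = 16$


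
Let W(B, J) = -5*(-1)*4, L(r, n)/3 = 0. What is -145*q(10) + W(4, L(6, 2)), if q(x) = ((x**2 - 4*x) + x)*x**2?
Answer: -1014980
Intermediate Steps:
L(r, n) = 0 (L(r, n) = 3*0 = 0)
q(x) = x**2*(x**2 - 3*x) (q(x) = (x**2 - 3*x)*x**2 = x**2*(x**2 - 3*x))
W(B, J) = 20 (W(B, J) = 5*4 = 20)
-145*q(10) + W(4, L(6, 2)) = -145*10**3*(-3 + 10) + 20 = -145000*7 + 20 = -145*7000 + 20 = -1015000 + 20 = -1014980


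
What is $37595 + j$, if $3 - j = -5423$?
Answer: $43021$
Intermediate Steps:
$j = 5426$ ($j = 3 - -5423 = 3 + 5423 = 5426$)
$37595 + j = 37595 + 5426 = 43021$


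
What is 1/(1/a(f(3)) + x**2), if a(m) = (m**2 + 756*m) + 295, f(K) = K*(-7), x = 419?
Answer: 15140/2657993539 ≈ 5.6960e-6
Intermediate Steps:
f(K) = -7*K
a(m) = 295 + m**2 + 756*m
1/(1/a(f(3)) + x**2) = 1/(1/(295 + (-7*3)**2 + 756*(-7*3)) + 419**2) = 1/(1/(295 + (-21)**2 + 756*(-21)) + 175561) = 1/(1/(295 + 441 - 15876) + 175561) = 1/(1/(-15140) + 175561) = 1/(-1/15140 + 175561) = 1/(2657993539/15140) = 15140/2657993539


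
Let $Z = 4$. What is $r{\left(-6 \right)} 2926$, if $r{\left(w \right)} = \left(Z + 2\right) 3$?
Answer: $52668$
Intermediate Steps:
$r{\left(w \right)} = 18$ ($r{\left(w \right)} = \left(4 + 2\right) 3 = 6 \cdot 3 = 18$)
$r{\left(-6 \right)} 2926 = 18 \cdot 2926 = 52668$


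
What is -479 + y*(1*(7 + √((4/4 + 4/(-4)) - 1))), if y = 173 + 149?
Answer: 1775 + 322*I ≈ 1775.0 + 322.0*I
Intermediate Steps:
y = 322
-479 + y*(1*(7 + √((4/4 + 4/(-4)) - 1))) = -479 + 322*(1*(7 + √((4/4 + 4/(-4)) - 1))) = -479 + 322*(1*(7 + √((4*(¼) + 4*(-¼)) - 1))) = -479 + 322*(1*(7 + √((1 - 1) - 1))) = -479 + 322*(1*(7 + √(0 - 1))) = -479 + 322*(1*(7 + √(-1))) = -479 + 322*(1*(7 + I)) = -479 + 322*(7 + I) = -479 + (2254 + 322*I) = 1775 + 322*I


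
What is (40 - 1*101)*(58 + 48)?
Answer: -6466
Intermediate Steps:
(40 - 1*101)*(58 + 48) = (40 - 101)*106 = -61*106 = -6466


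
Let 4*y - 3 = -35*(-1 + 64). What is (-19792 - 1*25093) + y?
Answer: -90871/2 ≈ -45436.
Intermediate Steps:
y = -1101/2 (y = ¾ + (-35*(-1 + 64))/4 = ¾ + (-35*63)/4 = ¾ + (¼)*(-2205) = ¾ - 2205/4 = -1101/2 ≈ -550.50)
(-19792 - 1*25093) + y = (-19792 - 1*25093) - 1101/2 = (-19792 - 25093) - 1101/2 = -44885 - 1101/2 = -90871/2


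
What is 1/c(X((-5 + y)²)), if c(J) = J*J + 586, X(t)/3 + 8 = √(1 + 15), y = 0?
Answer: 1/730 ≈ 0.0013699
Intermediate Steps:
X(t) = -12 (X(t) = -24 + 3*√(1 + 15) = -24 + 3*√16 = -24 + 3*4 = -24 + 12 = -12)
c(J) = 586 + J² (c(J) = J² + 586 = 586 + J²)
1/c(X((-5 + y)²)) = 1/(586 + (-12)²) = 1/(586 + 144) = 1/730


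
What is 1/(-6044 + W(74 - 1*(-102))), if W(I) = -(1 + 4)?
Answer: -1/6049 ≈ -0.00016532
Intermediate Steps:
W(I) = -5 (W(I) = -1*5 = -5)
1/(-6044 + W(74 - 1*(-102))) = 1/(-6044 - 5) = 1/(-6049) = -1/6049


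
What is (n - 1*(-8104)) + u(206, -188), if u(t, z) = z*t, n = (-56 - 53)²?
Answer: -18743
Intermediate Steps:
n = 11881 (n = (-109)² = 11881)
u(t, z) = t*z
(n - 1*(-8104)) + u(206, -188) = (11881 - 1*(-8104)) + 206*(-188) = (11881 + 8104) - 38728 = 19985 - 38728 = -18743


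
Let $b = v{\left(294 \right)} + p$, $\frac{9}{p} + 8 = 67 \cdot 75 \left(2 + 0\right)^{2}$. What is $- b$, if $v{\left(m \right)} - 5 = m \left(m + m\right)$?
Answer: $- \frac{3473444693}{20092} \approx -1.7288 \cdot 10^{5}$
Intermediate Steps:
$v{\left(m \right)} = 5 + 2 m^{2}$ ($v{\left(m \right)} = 5 + m \left(m + m\right) = 5 + m 2 m = 5 + 2 m^{2}$)
$p = \frac{9}{20092}$ ($p = \frac{9}{-8 + 67 \cdot 75 \left(2 + 0\right)^{2}} = \frac{9}{-8 + 5025 \cdot 2^{2}} = \frac{9}{-8 + 5025 \cdot 4} = \frac{9}{-8 + 20100} = \frac{9}{20092} \approx 0.00044794$)
$b = \frac{3473444693}{20092}$ ($b = \left(5 + 2 \cdot 294^{2}\right) + \frac{9}{20092} = \left(5 + 2 \cdot 86436\right) + \frac{9}{20092} = \left(5 + 172872\right) + \frac{9}{20092} = 172877 + \frac{9}{20092} = \frac{3473444693}{20092} \approx 1.7288 \cdot 10^{5}$)
$- b = \left(-1\right) \frac{3473444693}{20092} = - \frac{3473444693}{20092}$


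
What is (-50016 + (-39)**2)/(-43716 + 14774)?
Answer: 48495/28942 ≈ 1.6756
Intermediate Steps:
(-50016 + (-39)**2)/(-43716 + 14774) = (-50016 + 1521)/(-28942) = -48495*(-1/28942) = 48495/28942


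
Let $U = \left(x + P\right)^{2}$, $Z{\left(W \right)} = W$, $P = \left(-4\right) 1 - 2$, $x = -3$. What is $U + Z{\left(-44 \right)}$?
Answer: $37$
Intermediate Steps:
$P = -6$ ($P = -4 - 2 = -6$)
$U = 81$ ($U = \left(-3 - 6\right)^{2} = \left(-9\right)^{2} = 81$)
$U + Z{\left(-44 \right)} = 81 - 44 = 37$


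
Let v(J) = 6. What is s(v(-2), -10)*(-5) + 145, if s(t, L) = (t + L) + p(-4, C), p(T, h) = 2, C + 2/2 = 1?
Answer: 155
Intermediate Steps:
C = 0 (C = -1 + 1 = 0)
s(t, L) = 2 + L + t (s(t, L) = (t + L) + 2 = (L + t) + 2 = 2 + L + t)
s(v(-2), -10)*(-5) + 145 = (2 - 10 + 6)*(-5) + 145 = -2*(-5) + 145 = 10 + 145 = 155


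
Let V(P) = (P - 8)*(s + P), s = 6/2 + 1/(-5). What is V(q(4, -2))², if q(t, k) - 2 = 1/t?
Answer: 5396329/6400 ≈ 843.18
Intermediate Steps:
q(t, k) = 2 + 1/t
s = 14/5 (s = 6*(½) + 1*(-⅕) = 3 - ⅕ = 14/5 ≈ 2.8000)
V(P) = (-8 + P)*(14/5 + P) (V(P) = (P - 8)*(14/5 + P) = (-8 + P)*(14/5 + P))
V(q(4, -2))² = (-112/5 + (2 + 1/4)² - 26*(2 + 1/4)/5)² = (-112/5 + (2 + ¼)² - 26*(2 + ¼)/5)² = (-112/5 + (9/4)² - 26/5*9/4)² = (-112/5 + 81/16 - 117/10)² = (-2323/80)² = 5396329/6400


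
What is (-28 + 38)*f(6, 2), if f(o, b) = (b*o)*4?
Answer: 480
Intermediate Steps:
f(o, b) = 4*b*o
(-28 + 38)*f(6, 2) = (-28 + 38)*(4*2*6) = 10*48 = 480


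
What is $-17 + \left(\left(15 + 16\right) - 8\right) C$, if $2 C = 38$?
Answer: $420$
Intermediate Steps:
$C = 19$ ($C = \frac{1}{2} \cdot 38 = 19$)
$-17 + \left(\left(15 + 16\right) - 8\right) C = -17 + \left(\left(15 + 16\right) - 8\right) 19 = -17 + \left(31 - 8\right) 19 = -17 + 23 \cdot 19 = -17 + 437 = 420$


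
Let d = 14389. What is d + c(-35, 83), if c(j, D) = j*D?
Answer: 11484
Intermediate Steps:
c(j, D) = D*j
d + c(-35, 83) = 14389 + 83*(-35) = 14389 - 2905 = 11484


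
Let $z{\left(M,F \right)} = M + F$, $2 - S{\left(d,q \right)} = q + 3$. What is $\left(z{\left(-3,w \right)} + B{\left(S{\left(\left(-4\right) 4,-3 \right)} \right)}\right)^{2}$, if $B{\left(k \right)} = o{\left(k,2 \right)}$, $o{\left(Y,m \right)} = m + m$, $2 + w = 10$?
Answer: $81$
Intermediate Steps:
$w = 8$ ($w = -2 + 10 = 8$)
$S{\left(d,q \right)} = -1 - q$ ($S{\left(d,q \right)} = 2 - \left(q + 3\right) = 2 - \left(3 + q\right) = -1 - q$)
$o{\left(Y,m \right)} = 2 m$
$B{\left(k \right)} = 4$ ($B{\left(k \right)} = 2 \cdot 2 = 4$)
$z{\left(M,F \right)} = F + M$
$\left(z{\left(-3,w \right)} + B{\left(S{\left(\left(-4\right) 4,-3 \right)} \right)}\right)^{2} = \left(\left(8 - 3\right) + 4\right)^{2} = \left(5 + 4\right)^{2} = 9^{2} = 81$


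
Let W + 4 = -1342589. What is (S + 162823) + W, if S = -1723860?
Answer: -2903630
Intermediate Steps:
W = -1342593 (W = -4 - 1342589 = -1342593)
(S + 162823) + W = (-1723860 + 162823) - 1342593 = -1561037 - 1342593 = -2903630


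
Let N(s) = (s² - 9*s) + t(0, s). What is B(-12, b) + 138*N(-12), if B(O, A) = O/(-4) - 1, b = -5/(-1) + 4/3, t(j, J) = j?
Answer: 34778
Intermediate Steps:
b = 19/3 (b = -5*(-1) + 4*(⅓) = 5 + 4/3 = 19/3 ≈ 6.3333)
N(s) = s² - 9*s (N(s) = (s² - 9*s) + 0 = s² - 9*s)
B(O, A) = -1 - O/4 (B(O, A) = O*(-¼) - 1 = -O/4 - 1 = -1 - O/4)
B(-12, b) + 138*N(-12) = (-1 - ¼*(-12)) + 138*(-12*(-9 - 12)) = (-1 + 3) + 138*(-12*(-21)) = 2 + 138*252 = 2 + 34776 = 34778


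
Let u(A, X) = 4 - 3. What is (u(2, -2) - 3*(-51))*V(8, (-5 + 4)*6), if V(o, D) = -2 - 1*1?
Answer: -462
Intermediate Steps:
u(A, X) = 1
V(o, D) = -3 (V(o, D) = -2 - 1 = -3)
(u(2, -2) - 3*(-51))*V(8, (-5 + 4)*6) = (1 - 3*(-51))*(-3) = (1 + 153)*(-3) = 154*(-3) = -462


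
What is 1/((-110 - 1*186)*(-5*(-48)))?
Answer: -1/71040 ≈ -1.4077e-5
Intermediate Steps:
1/((-110 - 1*186)*(-5*(-48))) = 1/((-110 - 186)*240) = 1/(-296*240) = 1/(-71040) = -1/71040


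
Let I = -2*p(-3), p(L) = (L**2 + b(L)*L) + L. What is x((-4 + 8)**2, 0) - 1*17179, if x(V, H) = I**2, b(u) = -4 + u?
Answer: -14263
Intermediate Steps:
p(L) = L + L**2 + L*(-4 + L) (p(L) = (L**2 + (-4 + L)*L) + L = (L**2 + L*(-4 + L)) + L = L + L**2 + L*(-4 + L))
I = -54 (I = -(-6)*(-3 + 2*(-3)) = -(-6)*(-3 - 6) = -(-6)*(-9) = -2*27 = -54)
x(V, H) = 2916 (x(V, H) = (-54)**2 = 2916)
x((-4 + 8)**2, 0) - 1*17179 = 2916 - 1*17179 = 2916 - 17179 = -14263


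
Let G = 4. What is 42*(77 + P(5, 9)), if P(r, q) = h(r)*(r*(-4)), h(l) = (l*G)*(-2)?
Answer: 36834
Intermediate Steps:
h(l) = -8*l (h(l) = (l*4)*(-2) = (4*l)*(-2) = -8*l)
P(r, q) = 32*r**2 (P(r, q) = (-8*r)*(r*(-4)) = (-8*r)*(-4*r) = 32*r**2)
42*(77 + P(5, 9)) = 42*(77 + 32*5**2) = 42*(77 + 32*25) = 42*(77 + 800) = 42*877 = 36834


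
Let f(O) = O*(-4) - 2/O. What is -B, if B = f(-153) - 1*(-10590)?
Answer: -1713908/153 ≈ -11202.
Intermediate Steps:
f(O) = -4*O - 2/O
B = 1713908/153 (B = (-4*(-153) - 2/(-153)) - 1*(-10590) = (612 - 2*(-1/153)) + 10590 = (612 + 2/153) + 10590 = 93638/153 + 10590 = 1713908/153 ≈ 11202.)
-B = -1*1713908/153 = -1713908/153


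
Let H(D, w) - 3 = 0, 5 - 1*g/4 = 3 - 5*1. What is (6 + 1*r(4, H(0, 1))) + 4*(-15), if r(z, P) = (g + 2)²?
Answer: 846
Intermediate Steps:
g = 28 (g = 20 - 4*(3 - 5*1) = 20 - 4*(3 - 5) = 20 - 4*(-2) = 20 + 8 = 28)
H(D, w) = 3 (H(D, w) = 3 + 0 = 3)
r(z, P) = 900 (r(z, P) = (28 + 2)² = 30² = 900)
(6 + 1*r(4, H(0, 1))) + 4*(-15) = (6 + 1*900) + 4*(-15) = (6 + 900) - 60 = 906 - 60 = 846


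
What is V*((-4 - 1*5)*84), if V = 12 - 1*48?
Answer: 27216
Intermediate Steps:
V = -36 (V = 12 - 48 = -36)
V*((-4 - 1*5)*84) = -36*(-4 - 1*5)*84 = -36*(-4 - 5)*84 = -(-324)*84 = -36*(-756) = 27216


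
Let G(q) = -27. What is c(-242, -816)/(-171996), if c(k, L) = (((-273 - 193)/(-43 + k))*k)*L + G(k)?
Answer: -30671419/16339620 ≈ -1.8771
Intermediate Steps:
c(k, L) = -27 - 466*L*k/(-43 + k) (c(k, L) = (((-273 - 193)/(-43 + k))*k)*L - 27 = ((-466/(-43 + k))*k)*L - 27 = (-466*k/(-43 + k))*L - 27 = -466*L*k/(-43 + k) - 27 = -27 - 466*L*k/(-43 + k))
c(-242, -816)/(-171996) = ((1161 - 27*(-242) - 466*(-816)*(-242))/(-43 - 242))/(-171996) = ((1161 + 6534 - 92021952)/(-285))*(-1/171996) = -1/285*(-92014257)*(-1/171996) = (30671419/95)*(-1/171996) = -30671419/16339620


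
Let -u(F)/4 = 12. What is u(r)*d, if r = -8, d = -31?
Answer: 1488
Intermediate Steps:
u(F) = -48 (u(F) = -4*12 = -48)
u(r)*d = -48*(-31) = 1488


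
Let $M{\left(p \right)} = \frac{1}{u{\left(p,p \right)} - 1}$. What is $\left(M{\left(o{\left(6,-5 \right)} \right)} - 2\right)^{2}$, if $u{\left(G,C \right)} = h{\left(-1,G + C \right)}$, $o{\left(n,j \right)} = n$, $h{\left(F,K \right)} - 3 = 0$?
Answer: $\frac{9}{4} \approx 2.25$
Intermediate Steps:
$h{\left(F,K \right)} = 3$ ($h{\left(F,K \right)} = 3 + 0 = 3$)
$u{\left(G,C \right)} = 3$
$M{\left(p \right)} = \frac{1}{2}$ ($M{\left(p \right)} = \frac{1}{3 - 1} = \frac{1}{2}$)
$\left(M{\left(o{\left(6,-5 \right)} \right)} - 2\right)^{2} = \left(\frac{1}{2} - 2\right)^{2} = \left(- \frac{3}{2}\right)^{2} = \frac{9}{4}$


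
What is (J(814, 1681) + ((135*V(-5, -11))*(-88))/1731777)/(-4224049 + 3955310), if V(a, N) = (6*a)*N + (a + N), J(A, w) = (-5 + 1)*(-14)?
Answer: -31083064/155132006401 ≈ -0.00020037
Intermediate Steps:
J(A, w) = 56 (J(A, w) = -4*(-14) = 56)
V(a, N) = N + a + 6*N*a (V(a, N) = 6*N*a + (N + a) = N + a + 6*N*a)
(J(814, 1681) + ((135*V(-5, -11))*(-88))/1731777)/(-4224049 + 3955310) = (56 + ((135*(-11 - 5 + 6*(-11)*(-5)))*(-88))/1731777)/(-4224049 + 3955310) = (56 + ((135*(-11 - 5 + 330))*(-88))*(1/1731777))/(-268739) = (56 + ((135*314)*(-88))*(1/1731777))*(-1/268739) = (56 + (42390*(-88))*(1/1731777))*(-1/268739) = (56 - 3730320*1/1731777)*(-1/268739) = (56 - 1243440/577259)*(-1/268739) = (31083064/577259)*(-1/268739) = -31083064/155132006401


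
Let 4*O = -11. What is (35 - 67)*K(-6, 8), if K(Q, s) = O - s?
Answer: 344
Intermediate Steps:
O = -11/4 (O = (¼)*(-11) = -11/4 ≈ -2.7500)
K(Q, s) = -11/4 - s
(35 - 67)*K(-6, 8) = (35 - 67)*(-11/4 - 1*8) = -32*(-11/4 - 8) = -32*(-43/4) = 344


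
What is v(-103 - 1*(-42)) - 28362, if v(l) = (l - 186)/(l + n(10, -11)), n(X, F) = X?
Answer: -1446215/51 ≈ -28357.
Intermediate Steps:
v(l) = (-186 + l)/(10 + l) (v(l) = (l - 186)/(l + 10) = (-186 + l)/(10 + l))
v(-103 - 1*(-42)) - 28362 = (-186 + (-103 - 1*(-42)))/(10 + (-103 - 1*(-42))) - 28362 = (-186 + (-103 + 42))/(10 + (-103 + 42)) - 28362 = (-186 - 61)/(10 - 61) - 28362 = -247/(-51) - 28362 = -1/51*(-247) - 28362 = 247/51 - 28362 = -1446215/51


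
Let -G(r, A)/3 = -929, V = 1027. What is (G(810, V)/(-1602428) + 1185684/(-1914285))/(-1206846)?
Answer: 635102784349/1234001597455242360 ≈ 5.1467e-7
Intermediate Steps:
G(r, A) = 2787 (G(r, A) = -3*(-929) = 2787)
(G(810, V)/(-1602428) + 1185684/(-1914285))/(-1206846) = (2787/(-1602428) + 1185684/(-1914285))/(-1206846) = (2787*(-1/1602428) + 1185684*(-1/1914285))*(-1/1206846) = (-2787/1602428 - 395228/638095)*(-1/1206846) = -635102784349/1022501294660*(-1/1206846) = 635102784349/1234001597455242360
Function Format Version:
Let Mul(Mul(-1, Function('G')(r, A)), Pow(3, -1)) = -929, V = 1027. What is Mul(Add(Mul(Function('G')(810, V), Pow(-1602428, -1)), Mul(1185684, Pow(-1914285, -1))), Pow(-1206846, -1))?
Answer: Rational(635102784349, 1234001597455242360) ≈ 5.1467e-7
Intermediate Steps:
Function('G')(r, A) = 2787 (Function('G')(r, A) = Mul(-3, -929) = 2787)
Mul(Add(Mul(Function('G')(810, V), Pow(-1602428, -1)), Mul(1185684, Pow(-1914285, -1))), Pow(-1206846, -1)) = Mul(Add(Mul(2787, Pow(-1602428, -1)), Mul(1185684, Pow(-1914285, -1))), Pow(-1206846, -1)) = Mul(Add(Mul(2787, Rational(-1, 1602428)), Mul(1185684, Rational(-1, 1914285))), Rational(-1, 1206846)) = Mul(Add(Rational(-2787, 1602428), Rational(-395228, 638095)), Rational(-1, 1206846)) = Mul(Rational(-635102784349, 1022501294660), Rational(-1, 1206846)) = Rational(635102784349, 1234001597455242360)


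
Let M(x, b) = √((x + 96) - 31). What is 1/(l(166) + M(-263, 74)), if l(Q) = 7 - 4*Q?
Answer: -73/47983 - I*√22/143949 ≈ -0.0015214 - 3.2584e-5*I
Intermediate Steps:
M(x, b) = √(65 + x) (M(x, b) = √((96 + x) - 31) = √(65 + x))
1/(l(166) + M(-263, 74)) = 1/((7 - 4*166) + √(65 - 263)) = 1/((7 - 664) + √(-198)) = 1/(-657 + 3*I*√22)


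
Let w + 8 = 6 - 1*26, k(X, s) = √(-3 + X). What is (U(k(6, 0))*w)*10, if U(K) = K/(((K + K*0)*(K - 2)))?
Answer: 560 + 280*√3 ≈ 1045.0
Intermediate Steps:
w = -28 (w = -8 + (6 - 1*26) = -8 + (6 - 26) = -8 - 20 = -28)
U(K) = 1/(-2 + K) (U(K) = K/(((K + 0)*(-2 + K))) = K/((K*(-2 + K))) = K*(1/(K*(-2 + K))) = 1/(-2 + K))
(U(k(6, 0))*w)*10 = (-28/(-2 + √(-3 + 6)))*10 = (-28/(-2 + √3))*10 = -28/(-2 + √3)*10 = -280/(-2 + √3)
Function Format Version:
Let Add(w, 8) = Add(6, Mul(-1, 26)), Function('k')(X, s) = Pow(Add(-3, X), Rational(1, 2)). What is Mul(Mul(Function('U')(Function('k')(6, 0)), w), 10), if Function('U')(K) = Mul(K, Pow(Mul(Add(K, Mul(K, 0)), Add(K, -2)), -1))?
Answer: Add(560, Mul(280, Pow(3, Rational(1, 2)))) ≈ 1045.0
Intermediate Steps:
w = -28 (w = Add(-8, Add(6, Mul(-1, 26))) = Add(-8, Add(6, -26)) = Add(-8, -20) = -28)
Function('U')(K) = Pow(Add(-2, K), -1) (Function('U')(K) = Mul(K, Pow(Mul(Add(K, 0), Add(-2, K)), -1)) = Mul(K, Pow(Mul(K, Add(-2, K)), -1)) = Mul(K, Mul(Pow(K, -1), Pow(Add(-2, K), -1))) = Pow(Add(-2, K), -1))
Mul(Mul(Function('U')(Function('k')(6, 0)), w), 10) = Mul(Mul(Pow(Add(-2, Pow(Add(-3, 6), Rational(1, 2))), -1), -28), 10) = Mul(Mul(Pow(Add(-2, Pow(3, Rational(1, 2))), -1), -28), 10) = Mul(Mul(-28, Pow(Add(-2, Pow(3, Rational(1, 2))), -1)), 10) = Mul(-280, Pow(Add(-2, Pow(3, Rational(1, 2))), -1))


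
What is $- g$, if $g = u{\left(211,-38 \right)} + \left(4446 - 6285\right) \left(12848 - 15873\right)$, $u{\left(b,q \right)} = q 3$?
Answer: $-5562861$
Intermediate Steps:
$u{\left(b,q \right)} = 3 q$
$g = 5562861$ ($g = 3 \left(-38\right) + \left(4446 - 6285\right) \left(12848 - 15873\right) = -114 - -5562975 = -114 + 5562975 = 5562861$)
$- g = \left(-1\right) 5562861 = -5562861$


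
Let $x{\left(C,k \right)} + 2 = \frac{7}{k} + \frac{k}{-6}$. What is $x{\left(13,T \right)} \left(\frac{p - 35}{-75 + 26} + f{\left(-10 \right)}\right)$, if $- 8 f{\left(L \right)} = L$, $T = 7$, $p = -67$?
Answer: $- \frac{8489}{1176} \approx -7.2185$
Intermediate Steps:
$x{\left(C,k \right)} = -2 + \frac{7}{k} - \frac{k}{6}$ ($x{\left(C,k \right)} = -2 + \left(\frac{7}{k} + \frac{k}{-6}\right) = -2 + \left(\frac{7}{k} + k \left(- \frac{1}{6}\right)\right) = -2 - \left(- \frac{7}{k} + \frac{k}{6}\right) = -2 + \frac{7}{k} - \frac{k}{6}$)
$f{\left(L \right)} = - \frac{L}{8}$
$x{\left(13,T \right)} \left(\frac{p - 35}{-75 + 26} + f{\left(-10 \right)}\right) = \left(-2 + \frac{7}{7} - \frac{7}{6}\right) \left(\frac{-67 - 35}{-75 + 26} - - \frac{5}{4}\right) = \left(-2 + 7 \cdot \frac{1}{7} - \frac{7}{6}\right) \left(- \frac{102}{-49} + \frac{5}{4}\right) = \left(-2 + 1 - \frac{7}{6}\right) \left(\left(-102\right) \left(- \frac{1}{49}\right) + \frac{5}{4}\right) = - \frac{13 \left(\frac{102}{49} + \frac{5}{4}\right)}{6} = \left(- \frac{13}{6}\right) \frac{653}{196} = - \frac{8489}{1176}$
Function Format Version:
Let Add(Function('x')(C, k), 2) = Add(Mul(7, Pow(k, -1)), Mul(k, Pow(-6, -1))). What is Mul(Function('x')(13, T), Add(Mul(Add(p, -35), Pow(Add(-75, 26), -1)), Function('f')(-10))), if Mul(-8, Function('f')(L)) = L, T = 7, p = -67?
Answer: Rational(-8489, 1176) ≈ -7.2185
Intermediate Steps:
Function('x')(C, k) = Add(-2, Mul(7, Pow(k, -1)), Mul(Rational(-1, 6), k)) (Function('x')(C, k) = Add(-2, Add(Mul(7, Pow(k, -1)), Mul(k, Pow(-6, -1)))) = Add(-2, Add(Mul(7, Pow(k, -1)), Mul(k, Rational(-1, 6)))) = Add(-2, Add(Mul(7, Pow(k, -1)), Mul(Rational(-1, 6), k))) = Add(-2, Mul(7, Pow(k, -1)), Mul(Rational(-1, 6), k)))
Function('f')(L) = Mul(Rational(-1, 8), L)
Mul(Function('x')(13, T), Add(Mul(Add(p, -35), Pow(Add(-75, 26), -1)), Function('f')(-10))) = Mul(Add(-2, Mul(7, Pow(7, -1)), Mul(Rational(-1, 6), 7)), Add(Mul(Add(-67, -35), Pow(Add(-75, 26), -1)), Mul(Rational(-1, 8), -10))) = Mul(Add(-2, Mul(7, Rational(1, 7)), Rational(-7, 6)), Add(Mul(-102, Pow(-49, -1)), Rational(5, 4))) = Mul(Add(-2, 1, Rational(-7, 6)), Add(Mul(-102, Rational(-1, 49)), Rational(5, 4))) = Mul(Rational(-13, 6), Add(Rational(102, 49), Rational(5, 4))) = Mul(Rational(-13, 6), Rational(653, 196)) = Rational(-8489, 1176)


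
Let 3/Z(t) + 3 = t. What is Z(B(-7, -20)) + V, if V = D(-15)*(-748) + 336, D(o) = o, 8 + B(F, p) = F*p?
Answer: 496909/43 ≈ 11556.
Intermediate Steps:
B(F, p) = -8 + F*p
Z(t) = 3/(-3 + t)
V = 11556 (V = -15*(-748) + 336 = 11220 + 336 = 11556)
Z(B(-7, -20)) + V = 3/(-3 + (-8 - 7*(-20))) + 11556 = 3/(-3 + (-8 + 140)) + 11556 = 3/(-3 + 132) + 11556 = 3/129 + 11556 = 3*(1/129) + 11556 = 1/43 + 11556 = 496909/43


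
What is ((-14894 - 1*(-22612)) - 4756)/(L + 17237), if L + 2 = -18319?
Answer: -1481/542 ≈ -2.7325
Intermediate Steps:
L = -18321 (L = -2 - 18319 = -18321)
((-14894 - 1*(-22612)) - 4756)/(L + 17237) = ((-14894 - 1*(-22612)) - 4756)/(-18321 + 17237) = ((-14894 + 22612) - 4756)/(-1084) = (7718 - 4756)*(-1/1084) = 2962*(-1/1084) = -1481/542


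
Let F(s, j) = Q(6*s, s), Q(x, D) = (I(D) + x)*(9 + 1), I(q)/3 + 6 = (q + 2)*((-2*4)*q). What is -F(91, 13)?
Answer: 2025840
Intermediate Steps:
I(q) = -18 - 24*q*(2 + q) (I(q) = -18 + 3*((q + 2)*((-2*4)*q)) = -18 + 3*((2 + q)*(-8*q)) = -18 + 3*(-8*q*(2 + q)) = -18 - 24*q*(2 + q))
Q(x, D) = -180 - 480*D - 240*D² + 10*x (Q(x, D) = ((-18 - 48*D - 24*D²) + x)*(9 + 1) = (-18 + x - 48*D - 24*D²)*10 = -180 - 480*D - 240*D² + 10*x)
F(s, j) = -180 - 420*s - 240*s² (F(s, j) = -180 - 480*s - 240*s² + 10*(6*s) = -180 - 480*s - 240*s² + 60*s = -180 - 420*s - 240*s²)
-F(91, 13) = -(-180 - 420*91 - 240*91²) = -(-180 - 38220 - 240*8281) = -(-180 - 38220 - 1987440) = -1*(-2025840) = 2025840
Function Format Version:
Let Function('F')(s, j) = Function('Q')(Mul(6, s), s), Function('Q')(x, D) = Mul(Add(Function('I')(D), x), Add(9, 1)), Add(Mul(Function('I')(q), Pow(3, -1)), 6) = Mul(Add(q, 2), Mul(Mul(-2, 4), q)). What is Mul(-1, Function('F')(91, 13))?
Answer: 2025840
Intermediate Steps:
Function('I')(q) = Add(-18, Mul(-24, q, Add(2, q))) (Function('I')(q) = Add(-18, Mul(3, Mul(Add(q, 2), Mul(Mul(-2, 4), q)))) = Add(-18, Mul(3, Mul(Add(2, q), Mul(-8, q)))) = Add(-18, Mul(3, Mul(-8, q, Add(2, q)))) = Add(-18, Mul(-24, q, Add(2, q))))
Function('Q')(x, D) = Add(-180, Mul(-480, D), Mul(-240, Pow(D, 2)), Mul(10, x)) (Function('Q')(x, D) = Mul(Add(Add(-18, Mul(-48, D), Mul(-24, Pow(D, 2))), x), Add(9, 1)) = Mul(Add(-18, x, Mul(-48, D), Mul(-24, Pow(D, 2))), 10) = Add(-180, Mul(-480, D), Mul(-240, Pow(D, 2)), Mul(10, x)))
Function('F')(s, j) = Add(-180, Mul(-420, s), Mul(-240, Pow(s, 2))) (Function('F')(s, j) = Add(-180, Mul(-480, s), Mul(-240, Pow(s, 2)), Mul(10, Mul(6, s))) = Add(-180, Mul(-480, s), Mul(-240, Pow(s, 2)), Mul(60, s)) = Add(-180, Mul(-420, s), Mul(-240, Pow(s, 2))))
Mul(-1, Function('F')(91, 13)) = Mul(-1, Add(-180, Mul(-420, 91), Mul(-240, Pow(91, 2)))) = Mul(-1, Add(-180, -38220, Mul(-240, 8281))) = Mul(-1, Add(-180, -38220, -1987440)) = Mul(-1, -2025840) = 2025840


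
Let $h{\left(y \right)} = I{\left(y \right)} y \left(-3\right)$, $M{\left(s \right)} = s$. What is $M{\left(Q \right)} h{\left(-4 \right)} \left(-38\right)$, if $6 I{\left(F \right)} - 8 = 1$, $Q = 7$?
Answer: $-4788$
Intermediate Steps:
$I{\left(F \right)} = \frac{3}{2}$ ($I{\left(F \right)} = \frac{4}{3} + \frac{1}{6} \cdot 1 = \frac{4}{3} + \frac{1}{6} = \frac{3}{2}$)
$h{\left(y \right)} = - \frac{9 y}{2}$ ($h{\left(y \right)} = \frac{3 y}{2} \left(-3\right) = - \frac{9 y}{2}$)
$M{\left(Q \right)} h{\left(-4 \right)} \left(-38\right) = 7 \left(\left(- \frac{9}{2}\right) \left(-4\right)\right) \left(-38\right) = 7 \cdot 18 \left(-38\right) = 126 \left(-38\right) = -4788$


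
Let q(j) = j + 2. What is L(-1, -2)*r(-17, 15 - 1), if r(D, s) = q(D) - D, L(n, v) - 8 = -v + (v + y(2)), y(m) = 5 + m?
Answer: 30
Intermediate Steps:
L(n, v) = 15 (L(n, v) = 8 + (-v + (v + (5 + 2))) = 8 + (-v + (v + 7)) = 8 + (-v + (7 + v)) = 8 + 7 = 15)
q(j) = 2 + j
r(D, s) = 2 (r(D, s) = (2 + D) - D = 2)
L(-1, -2)*r(-17, 15 - 1) = 15*2 = 30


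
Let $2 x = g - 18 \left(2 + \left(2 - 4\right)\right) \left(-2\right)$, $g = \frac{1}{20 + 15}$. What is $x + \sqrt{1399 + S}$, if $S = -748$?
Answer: $\frac{1}{70} + \sqrt{651} \approx 25.529$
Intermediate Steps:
$g = \frac{1}{35} \approx 0.028571$
$x = \frac{1}{70}$ ($x = \frac{\frac{1}{35} - 18 \left(2 + \left(2 - 4\right)\right) \left(-2\right)}{2} = \frac{\frac{1}{35} - 18 \left(2 - 2\right) \left(-2\right)}{2} = \frac{\frac{1}{35} - 18 \cdot 0 \left(-2\right)}{2} = \frac{\frac{1}{35} - 0}{2} = \frac{\frac{1}{35} + 0}{2} = \frac{1}{2} \cdot \frac{1}{35} = \frac{1}{70} \approx 0.014286$)
$x + \sqrt{1399 + S} = \frac{1}{70} + \sqrt{1399 - 748} = \frac{1}{70} + \sqrt{651}$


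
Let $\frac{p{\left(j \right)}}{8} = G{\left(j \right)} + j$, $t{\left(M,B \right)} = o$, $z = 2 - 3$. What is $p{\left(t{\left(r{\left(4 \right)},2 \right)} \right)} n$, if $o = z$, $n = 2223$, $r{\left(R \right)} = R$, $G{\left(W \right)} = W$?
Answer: $-35568$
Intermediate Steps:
$z = -1$
$o = -1$
$t{\left(M,B \right)} = -1$
$p{\left(j \right)} = 16 j$ ($p{\left(j \right)} = 8 \left(j + j\right) = 8 \cdot 2 j = 16 j$)
$p{\left(t{\left(r{\left(4 \right)},2 \right)} \right)} n = 16 \left(-1\right) 2223 = \left(-16\right) 2223 = -35568$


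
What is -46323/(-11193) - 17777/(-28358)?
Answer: 504201865/105803698 ≈ 4.7654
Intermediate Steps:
-46323/(-11193) - 17777/(-28358) = -46323*(-1/11193) - 17777*(-1/28358) = 15441/3731 + 17777/28358 = 504201865/105803698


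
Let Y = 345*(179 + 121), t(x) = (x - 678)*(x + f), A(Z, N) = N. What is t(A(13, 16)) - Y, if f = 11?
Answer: -121374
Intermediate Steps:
t(x) = (-678 + x)*(11 + x) (t(x) = (x - 678)*(x + 11) = (-678 + x)*(11 + x))
Y = 103500 (Y = 345*300 = 103500)
t(A(13, 16)) - Y = (-7458 + 16**2 - 667*16) - 1*103500 = (-7458 + 256 - 10672) - 103500 = -17874 - 103500 = -121374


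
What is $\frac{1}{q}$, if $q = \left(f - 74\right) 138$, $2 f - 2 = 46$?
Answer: $- \frac{1}{6900} \approx -0.00014493$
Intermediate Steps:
$f = 24$ ($f = 1 + \frac{1}{2} \cdot 46 = 1 + 23 = 24$)
$q = -6900$ ($q = \left(24 - 74\right) 138 = \left(-50\right) 138 = -6900$)
$\frac{1}{q} = \frac{1}{-6900} = - \frac{1}{6900}$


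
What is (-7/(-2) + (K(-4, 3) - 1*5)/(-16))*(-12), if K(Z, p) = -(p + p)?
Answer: -201/4 ≈ -50.250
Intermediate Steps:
K(Z, p) = -2*p
(-7/(-2) + (K(-4, 3) - 1*5)/(-16))*(-12) = (-7/(-2) + (-2*3 - 1*5)/(-16))*(-12) = (-7*(-1/2) + (-6 - 5)*(-1/16))*(-12) = (7/2 - 11*(-1/16))*(-12) = (7/2 + 11/16)*(-12) = (67/16)*(-12) = -201/4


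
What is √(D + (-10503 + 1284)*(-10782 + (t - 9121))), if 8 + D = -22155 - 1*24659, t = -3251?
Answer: 4*√13338119 ≈ 14609.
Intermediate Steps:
D = -46822 (D = -8 + (-22155 - 1*24659) = -8 + (-22155 - 24659) = -8 - 46814 = -46822)
√(D + (-10503 + 1284)*(-10782 + (t - 9121))) = √(-46822 + (-10503 + 1284)*(-10782 + (-3251 - 9121))) = √(-46822 - 9219*(-10782 - 12372)) = √(-46822 - 9219*(-23154)) = √(-46822 + 213456726) = √213409904 = 4*√13338119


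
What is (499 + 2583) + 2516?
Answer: 5598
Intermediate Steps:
(499 + 2583) + 2516 = 3082 + 2516 = 5598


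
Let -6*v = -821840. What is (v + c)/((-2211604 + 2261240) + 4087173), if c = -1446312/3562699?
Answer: 209139990592/6316373694639 ≈ 0.033111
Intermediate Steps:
c = -206616/508957 (c = -1446312*1/3562699 = -206616/508957 ≈ -0.40596)
v = 410920/3 (v = -1/6*(-821840) = 410920/3 ≈ 1.3697e+5)
(v + c)/((-2211604 + 2261240) + 4087173) = (410920/3 - 206616/508957)/((-2211604 + 2261240) + 4087173) = 209139990592/(1526871*(49636 + 4087173)) = (209139990592/1526871)/4136809 = (209139990592/1526871)*(1/4136809) = 209139990592/6316373694639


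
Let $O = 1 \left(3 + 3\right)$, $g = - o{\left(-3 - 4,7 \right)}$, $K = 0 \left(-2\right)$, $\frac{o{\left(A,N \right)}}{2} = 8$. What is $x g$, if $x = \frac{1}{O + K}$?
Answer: $- \frac{8}{3} \approx -2.6667$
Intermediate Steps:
$o{\left(A,N \right)} = 16$ ($o{\left(A,N \right)} = 2 \cdot 8 = 16$)
$K = 0$
$g = -16$ ($g = \left(-1\right) 16 = -16$)
$O = 6$ ($O = 1 \cdot 6 = 6$)
$x = \frac{1}{6}$ ($x = \frac{1}{6 + 0} = \frac{1}{6} \approx 0.16667$)
$x g = \frac{1}{6} \left(-16\right) = - \frac{8}{3}$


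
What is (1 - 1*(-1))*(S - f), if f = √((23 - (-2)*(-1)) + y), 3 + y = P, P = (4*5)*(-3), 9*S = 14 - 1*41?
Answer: -6 - 2*I*√42 ≈ -6.0 - 12.961*I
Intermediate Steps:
S = -3 (S = (14 - 1*41)/9 = (14 - 41)/9 = (⅑)*(-27) = -3)
P = -60 (P = 20*(-3) = -60)
y = -63 (y = -3 - 60 = -63)
f = I*√42 (f = √((23 - (-2)*(-1)) - 63) = √((23 - 1*2) - 63) = √((23 - 2) - 63) = √(21 - 63) = √(-42) = I*√42 ≈ 6.4807*I)
(1 - 1*(-1))*(S - f) = (1 - 1*(-1))*(-3 - I*√42) = (1 + 1)*(-3 - I*√42) = 2*(-3 - I*√42) = -6 - 2*I*√42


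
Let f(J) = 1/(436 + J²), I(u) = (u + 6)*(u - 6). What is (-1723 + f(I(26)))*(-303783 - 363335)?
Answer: 235656774034093/205018 ≈ 1.1494e+9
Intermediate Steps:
I(u) = (-6 + u)*(6 + u) (I(u) = (6 + u)*(-6 + u) = (-6 + u)*(6 + u))
(-1723 + f(I(26)))*(-303783 - 363335) = (-1723 + 1/(436 + (-36 + 26²)²))*(-303783 - 363335) = (-1723 + 1/(436 + (-36 + 676)²))*(-667118) = (-1723 + 1/(436 + 640²))*(-667118) = (-1723 + 1/(436 + 409600))*(-667118) = (-1723 + 1/410036)*(-667118) = -706492027/410036*(-667118) = 235656774034093/205018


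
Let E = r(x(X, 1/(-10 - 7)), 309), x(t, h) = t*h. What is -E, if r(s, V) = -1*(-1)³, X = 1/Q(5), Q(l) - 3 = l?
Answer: -1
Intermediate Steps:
Q(l) = 3 + l
X = ⅛ (X = 1/(3 + 5) = 1/8 = ⅛ ≈ 0.12500)
x(t, h) = h*t
r(s, V) = 1 (r(s, V) = -1*(-1) = 1)
E = 1
-E = -1*1 = -1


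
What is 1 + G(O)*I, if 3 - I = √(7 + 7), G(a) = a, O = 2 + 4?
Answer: 19 - 6*√14 ≈ -3.4499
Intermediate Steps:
O = 6
I = 3 - √14 (I = 3 - √(7 + 7) = 3 - √14 ≈ -0.74166)
1 + G(O)*I = 1 + 6*(3 - √14) = 1 + (18 - 6*√14) = 19 - 6*√14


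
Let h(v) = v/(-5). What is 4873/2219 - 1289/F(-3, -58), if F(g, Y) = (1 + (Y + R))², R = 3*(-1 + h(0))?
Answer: 14682509/7988400 ≈ 1.8380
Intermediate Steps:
h(v) = -v/5 (h(v) = v*(-⅕) = -v/5)
R = -3 (R = 3*(-1 - ⅕*0) = 3*(-1 + 0) = 3*(-1) = -3)
F(g, Y) = (-2 + Y)² (F(g, Y) = (1 + (Y - 3))² = (1 + (-3 + Y))² = (-2 + Y)²)
4873/2219 - 1289/F(-3, -58) = 4873/2219 - 1289/(-2 - 58)² = 4873*(1/2219) - 1289/((-60)²) = 4873/2219 - 1289/3600 = 14682509/7988400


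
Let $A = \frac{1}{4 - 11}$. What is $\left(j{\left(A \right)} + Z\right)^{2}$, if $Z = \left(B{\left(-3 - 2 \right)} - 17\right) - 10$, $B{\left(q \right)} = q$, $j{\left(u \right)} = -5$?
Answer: $1369$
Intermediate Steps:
$A = - \frac{1}{7}$ ($A = \frac{1}{-7} = - \frac{1}{7} \approx -0.14286$)
$Z = -32$ ($Z = \left(\left(-3 - 2\right) - 17\right) - 10 = \left(-5 - 17\right) - 10 = -22 - 10 = -32$)
$\left(j{\left(A \right)} + Z\right)^{2} = \left(-5 - 32\right)^{2} = \left(-37\right)^{2} = 1369$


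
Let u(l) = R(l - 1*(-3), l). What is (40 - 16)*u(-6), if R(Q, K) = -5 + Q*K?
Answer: 312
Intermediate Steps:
R(Q, K) = -5 + K*Q
u(l) = -5 + l*(3 + l) (u(l) = -5 + l*(l - 1*(-3)) = -5 + l*(l + 3) = -5 + l*(3 + l))
(40 - 16)*u(-6) = (40 - 16)*(-5 - 6*(3 - 6)) = 24*(-5 - 6*(-3)) = 24*(-5 + 18) = 24*13 = 312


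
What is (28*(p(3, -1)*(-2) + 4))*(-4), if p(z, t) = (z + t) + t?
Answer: -224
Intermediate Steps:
p(z, t) = z + 2*t (p(z, t) = (t + z) + t = z + 2*t)
(28*(p(3, -1)*(-2) + 4))*(-4) = (28*((3 + 2*(-1))*(-2) + 4))*(-4) = (28*((3 - 2)*(-2) + 4))*(-4) = (28*(1*(-2) + 4))*(-4) = (28*(-2 + 4))*(-4) = (28*2)*(-4) = 56*(-4) = -224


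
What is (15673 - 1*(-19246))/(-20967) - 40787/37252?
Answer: -2155983617/781062684 ≈ -2.7603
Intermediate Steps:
(15673 - 1*(-19246))/(-20967) - 40787/37252 = (15673 + 19246)*(-1/20967) - 40787*1/37252 = 34919*(-1/20967) - 40787/37252 = -34919/20967 - 40787/37252 = -2155983617/781062684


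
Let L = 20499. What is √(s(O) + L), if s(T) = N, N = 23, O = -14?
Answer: √20522 ≈ 143.25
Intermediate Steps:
s(T) = 23
√(s(O) + L) = √(23 + 20499) = √20522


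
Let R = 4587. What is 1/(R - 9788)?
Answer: -1/5201 ≈ -0.00019227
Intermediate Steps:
1/(R - 9788) = 1/(4587 - 9788) = 1/(-5201) = -1/5201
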